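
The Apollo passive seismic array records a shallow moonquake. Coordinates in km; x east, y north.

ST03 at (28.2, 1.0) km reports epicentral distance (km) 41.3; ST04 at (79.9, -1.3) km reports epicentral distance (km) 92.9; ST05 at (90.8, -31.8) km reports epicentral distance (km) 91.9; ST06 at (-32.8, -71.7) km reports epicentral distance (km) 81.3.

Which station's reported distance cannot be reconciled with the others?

ST05

Solve using three stations at a time. Using ST03, ST04, ST06 (subtract circle equations pairwise → linear system) gives (x, y) ≈ (-12.6, 7.0).
Distances from that point to each station vs reported:
  ST03: calculated 41.2 vs reported 41.3 → residual 0.1 km
  ST04: calculated 92.9 vs reported 92.9 → residual 0.0 km
  ST05: calculated 110.4 vs reported 91.9 → residual 18.5 km
  ST06: calculated 81.3 vs reported 81.3 → residual 0.0 km
ST03, ST04, ST06 are mutually consistent (residuals ≈ 0); ST05 is off by 18.5 km.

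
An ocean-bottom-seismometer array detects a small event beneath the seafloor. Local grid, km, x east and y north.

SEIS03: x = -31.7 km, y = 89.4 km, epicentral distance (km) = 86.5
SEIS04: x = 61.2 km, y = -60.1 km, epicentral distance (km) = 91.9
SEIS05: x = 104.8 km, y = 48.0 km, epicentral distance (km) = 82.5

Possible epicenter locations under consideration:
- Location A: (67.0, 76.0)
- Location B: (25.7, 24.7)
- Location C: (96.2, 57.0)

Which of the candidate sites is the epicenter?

For each candidate, compare |candidate − station| to the reported distance:
Location A: residuals SEIS03 13.1, SEIS04 44.3, SEIS05 35.5 → max 44.3 km
Location B: residuals SEIS03 0.0, SEIS04 0.0, SEIS05 0.0 → max 0.0 km
Location C: residuals SEIS03 45.4, SEIS04 30.3, SEIS05 70.1 → max 70.1 km
Only Location B has all residuals ≈ 0.

Location B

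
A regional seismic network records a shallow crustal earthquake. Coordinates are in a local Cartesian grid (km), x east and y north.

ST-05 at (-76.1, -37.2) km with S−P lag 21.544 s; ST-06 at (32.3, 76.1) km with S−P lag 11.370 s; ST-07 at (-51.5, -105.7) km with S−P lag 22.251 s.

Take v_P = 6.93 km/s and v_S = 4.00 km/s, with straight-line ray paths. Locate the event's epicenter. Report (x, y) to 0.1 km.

x ≈ 120.9 km, y ≈ 15.1 km

Distance from S−P lag: d = Δt · v_P v_S / (v_P − v_S) = Δt · (6.93·4.00)/(6.93−4.00) ≈ 9.4608·Δt.
So d_ST-05 = 203.82, d_ST-06 = 107.57, d_ST-07 = 210.51 km.
Circle about each station: (x + 76.1)² + (y + 37.2)² = 203.82²; (x − 32.3)² + (y − 76.1)² = 107.57²; (x + 51.5)² + (y + 105.7)² = 210.51².
Subtracting the ST-05 equation from the ST-06 and ST-07 equations removes the quadratic terms:
216.8 x + 226.6 y = 29630.74
49.2 x − 137.0 y = 3877.82
Solving the 2×2 system: x ≈ 120.9, y ≈ 15.1 km.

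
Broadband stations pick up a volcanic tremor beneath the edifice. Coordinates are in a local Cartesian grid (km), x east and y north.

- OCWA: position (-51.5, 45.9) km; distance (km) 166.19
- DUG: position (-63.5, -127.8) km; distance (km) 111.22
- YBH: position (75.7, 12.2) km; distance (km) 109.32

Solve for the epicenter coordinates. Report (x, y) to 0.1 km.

Circle about each station: (x + 51.5)² + (y − 45.9)² = 166.19²; (x + 63.5)² + (y + 127.8)² = 111.22²; (x − 75.7)² + (y − 12.2)² = 109.32².
Subtracting pairs of circle equations eliminates x²+y² and gives linear equations (the radical axes):
-24.0 x − 347.4 y = 30855.26
254.4 x − 67.4 y = 16788.52
Solving the 2×2 system: x ≈ 41.7, y ≈ -91.7 km.

(41.7, -91.7)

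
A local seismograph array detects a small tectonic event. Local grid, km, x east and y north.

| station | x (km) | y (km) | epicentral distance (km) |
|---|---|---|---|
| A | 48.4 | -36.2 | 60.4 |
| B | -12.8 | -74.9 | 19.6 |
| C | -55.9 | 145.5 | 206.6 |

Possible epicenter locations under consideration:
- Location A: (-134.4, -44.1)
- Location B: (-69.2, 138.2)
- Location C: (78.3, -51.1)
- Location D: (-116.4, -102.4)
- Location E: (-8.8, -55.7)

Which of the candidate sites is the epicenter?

Location E

For each candidate, compare |candidate − station| to the reported distance:
Location A: residuals A 122.6, B 105.8, C 1.4 → max 122.6 km
Location B: residuals A 149.9, B 200.8, C 191.4 → max 200.8 km
Location C: residuals A 27.0, B 74.6, C 31.4 → max 74.6 km
Location D: residuals A 117.2, B 87.6, C 48.6 → max 117.2 km
Location E: residuals A 0.0, B 0.0, C 0.0 → max 0.0 km
Only Location E has all residuals ≈ 0.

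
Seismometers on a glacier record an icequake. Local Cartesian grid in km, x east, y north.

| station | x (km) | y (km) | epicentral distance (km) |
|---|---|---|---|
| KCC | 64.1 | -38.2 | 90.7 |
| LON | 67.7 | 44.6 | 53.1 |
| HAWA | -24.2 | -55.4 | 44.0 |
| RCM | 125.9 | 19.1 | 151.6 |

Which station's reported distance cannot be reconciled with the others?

LON

Solve using three stations at a time. Using KCC, HAWA, RCM (subtract circle equations pairwise → linear system) gives (x, y) ≈ (-22.5, -11.5).
Distances from that point to each station vs reported:
  KCC: calculated 90.6 vs reported 90.7 → residual 0.1 km
  LON: calculated 106.3 vs reported 53.1 → residual 53.2 km
  HAWA: calculated 43.9 vs reported 44.0 → residual 0.1 km
  RCM: calculated 151.6 vs reported 151.6 → residual 0.0 km
KCC, HAWA, RCM are mutually consistent (residuals ≈ 0); LON is off by 53.2 km.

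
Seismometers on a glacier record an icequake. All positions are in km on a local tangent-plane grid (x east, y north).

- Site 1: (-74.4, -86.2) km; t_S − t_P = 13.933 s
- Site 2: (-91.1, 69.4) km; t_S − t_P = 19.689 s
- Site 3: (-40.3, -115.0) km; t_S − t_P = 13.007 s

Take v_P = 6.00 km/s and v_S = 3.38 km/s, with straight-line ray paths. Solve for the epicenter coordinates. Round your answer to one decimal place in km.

Distance from S−P lag: d = Δt · v_P v_S / (v_P − v_S) = Δt · (6.00·3.38)/(6.00−3.38) ≈ 7.7405·Δt.
So d_Site 1 = 107.85, d_Site 2 = 152.40, d_Site 3 = 100.68 km.
Circle about each station: (x + 74.4)² + (y + 86.2)² = 107.85²; (x + 91.1)² + (y − 69.4)² = 152.40²; (x + 40.3)² + (y + 115.0)² = 100.68².
Subtracting pairs of circle equations eliminates x²+y² and gives linear equations (the radical axes):
-33.4 x + 311.2 y = -11444.37
68.2 x − 57.6 y = 3378.45
Solving the 2×2 system: x ≈ 20.3, y ≈ -34.6 km.

20.3 km east, -34.6 km north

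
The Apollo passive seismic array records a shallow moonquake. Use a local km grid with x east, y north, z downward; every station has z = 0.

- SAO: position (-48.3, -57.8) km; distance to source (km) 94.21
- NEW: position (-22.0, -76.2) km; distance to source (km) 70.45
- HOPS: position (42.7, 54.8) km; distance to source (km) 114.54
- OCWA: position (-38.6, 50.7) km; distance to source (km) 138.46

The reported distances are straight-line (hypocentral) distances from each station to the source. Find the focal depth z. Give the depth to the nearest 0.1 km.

13.7 km

Each station gives a sphere (x−x_i)² + (y−y_i)² + z² = d_i² (stations at z=0).
Subtracting the SAO sphere from NEW and HOPS: z² cancels, leaving linear equations in x and y:
52.6 x − 36.8 y = 4529.03
182.0 x + 225.2 y = -5091.29
Solving: x ≈ 44.900, y ≈ -58.894 km (keep extra digits for the depth step; rounded: 44.9, -58.9).
Then from the SAO sphere: z² = 94.21² − (x + 48.3)² − (y + 57.8)² with x = 44.900, y = -58.894, so z ≈ 13.714 ≈ 13.7 km.
Check against OCWA (with the unrounded solution): distance 138.46 ≈ 138.46 km. ✓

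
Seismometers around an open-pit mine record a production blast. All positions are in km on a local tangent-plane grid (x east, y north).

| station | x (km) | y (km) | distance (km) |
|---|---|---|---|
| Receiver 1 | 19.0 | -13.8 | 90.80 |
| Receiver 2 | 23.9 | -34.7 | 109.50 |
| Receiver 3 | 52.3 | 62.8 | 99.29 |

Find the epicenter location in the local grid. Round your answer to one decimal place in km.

Circle about each station: (x − 19.0)² + (y + 13.8)² = 90.80²; (x − 23.9)² + (y + 34.7)² = 109.50²; (x − 52.3)² + (y − 62.8)² = 99.29².
Subtracting the Receiver 1 equation from the Receiver 2 and Receiver 3 equations removes the quadratic terms:
9.8 x − 41.8 y = -2521.75
66.6 x + 153.2 y = 4513.83
Solving the 2×2 system: x ≈ -46.1, y ≈ 49.5 km.
Check against Receiver 1 (with the unrounded x, y): √((x − 19.0)²+(y + 13.8)²) = 90.83 ≈ 90.80 km. ✓

(-46.1, 49.5)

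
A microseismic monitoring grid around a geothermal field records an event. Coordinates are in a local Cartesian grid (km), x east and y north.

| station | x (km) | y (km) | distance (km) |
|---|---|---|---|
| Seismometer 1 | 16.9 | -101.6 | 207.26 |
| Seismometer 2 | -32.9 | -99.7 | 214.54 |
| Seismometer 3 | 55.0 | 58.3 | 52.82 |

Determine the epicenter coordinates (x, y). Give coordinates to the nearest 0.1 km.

(30.7, 105.2)

Circle about each station: (x − 16.9)² + (y + 101.6)² = 207.26²; (x + 32.9)² + (y + 99.7)² = 214.54²; (x − 55.0)² + (y − 58.3)² = 52.82².
Subtracting pairs of circle equations eliminates x²+y² and gives linear equations (the radical axes):
-99.6 x + 3.8 y = -2656.37
76.2 x + 319.8 y = 35982.48
Solving the 2×2 system: x ≈ 30.7, y ≈ 105.2 km.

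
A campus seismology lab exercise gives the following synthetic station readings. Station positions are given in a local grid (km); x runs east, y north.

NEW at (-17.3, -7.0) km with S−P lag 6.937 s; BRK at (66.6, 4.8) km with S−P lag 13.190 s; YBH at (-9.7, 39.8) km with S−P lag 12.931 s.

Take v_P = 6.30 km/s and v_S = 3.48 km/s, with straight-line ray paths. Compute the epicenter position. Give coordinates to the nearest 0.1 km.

(-12.3, -60.7)

Distance from S−P lag: d = Δt · v_P v_S / (v_P − v_S) = Δt · (6.30·3.48)/(6.30−3.48) ≈ 7.7745·Δt.
So d_NEW = 53.93, d_BRK = 102.55, d_YBH = 100.53 km.
Circle about each station: (x + 17.3)² + (y + 7.0)² = 53.93²; (x − 66.6)² + (y − 4.8)² = 102.55²; (x + 9.7)² + (y − 39.8)² = 100.53².
Subtracting the NEW equation from the BRK and YBH equations removes the quadratic terms:
167.8 x + 23.6 y = -3497.75
15.2 x + 93.6 y = -5868.00
Solving the 2×2 system: x ≈ -12.3, y ≈ -60.7 km.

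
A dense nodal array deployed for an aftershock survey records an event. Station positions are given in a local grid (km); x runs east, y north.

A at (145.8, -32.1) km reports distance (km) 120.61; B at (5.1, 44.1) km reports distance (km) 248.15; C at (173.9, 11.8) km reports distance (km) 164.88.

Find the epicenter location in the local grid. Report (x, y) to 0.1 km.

(156.9, -152.2)

Circle about each station: (x − 145.8)² + (y + 32.1)² = 120.61²; (x − 5.1)² + (y − 44.1)² = 248.15²; (x − 173.9)² + (y − 11.8)² = 164.88².
Subtracting pairs of circle equations eliminates x²+y² and gives linear equations (the radical axes):
-281.4 x + 152.4 y = -67348.88
56.2 x + 87.8 y = -4546.24
Solving the 2×2 system: x ≈ 156.9, y ≈ -152.2 km.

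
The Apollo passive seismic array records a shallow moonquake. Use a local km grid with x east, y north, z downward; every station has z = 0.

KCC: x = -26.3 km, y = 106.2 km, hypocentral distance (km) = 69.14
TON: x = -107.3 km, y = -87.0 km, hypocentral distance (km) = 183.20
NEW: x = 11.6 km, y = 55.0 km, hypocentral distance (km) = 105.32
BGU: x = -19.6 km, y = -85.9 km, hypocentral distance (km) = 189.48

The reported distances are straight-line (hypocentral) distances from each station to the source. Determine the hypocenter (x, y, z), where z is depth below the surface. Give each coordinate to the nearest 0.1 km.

x ≈ -79.0 km, y ≈ 89.2 km, depth ≈ 41.4 km

Each station gives a sphere (x−x_i)² + (y−y_i)² + z² = d_i² (stations at z=0).
Subtracting the KCC sphere from TON and NEW: z² cancels, leaving linear equations in x and y:
-162.0 x − 386.4 y = -21669.74
75.8 x − 102.4 y = -15122.53
Solving: x ≈ -79.000, y ≈ 89.202 km (keep extra digits for the depth step; rounded: -79.0, 89.2).
Then from the KCC sphere: z² = 69.14² − (x + 26.3)² − (y − 106.2)² with x = -79.000, y = 89.202, so z ≈ 41.402 ≈ 41.4 km.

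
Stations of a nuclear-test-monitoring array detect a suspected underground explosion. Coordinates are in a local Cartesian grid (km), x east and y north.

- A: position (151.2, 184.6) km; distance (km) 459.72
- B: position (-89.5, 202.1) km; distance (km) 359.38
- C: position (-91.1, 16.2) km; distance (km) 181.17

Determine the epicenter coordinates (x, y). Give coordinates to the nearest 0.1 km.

x ≈ -164.8 km, y ≈ -149.3 km

Circle about each station: (x − 151.2)² + (y − 184.6)² = 459.72²; (x + 89.5)² + (y − 202.1)² = 359.38²; (x + 91.1)² + (y − 16.2)² = 181.17².
Subtracting the A equation from the B and C equations removes the quadratic terms:
-481.4 x + 35.0 y = 74104.55
-484.6 x − 336.8 y = 130142.96
Solving the 2×2 system: x ≈ -164.8, y ≈ -149.3 km.
Check against A (with the unrounded x, y): √((x − 151.2)²+(y − 184.6)²) = 459.72 ≈ 459.72 km. ✓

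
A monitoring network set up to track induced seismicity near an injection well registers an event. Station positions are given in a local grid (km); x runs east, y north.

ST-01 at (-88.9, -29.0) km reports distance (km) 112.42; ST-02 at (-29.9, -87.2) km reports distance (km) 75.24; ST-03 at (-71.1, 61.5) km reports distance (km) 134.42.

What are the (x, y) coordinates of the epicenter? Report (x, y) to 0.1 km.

Circle about each station: (x + 88.9)² + (y + 29.0)² = 112.42²; (x + 29.9)² + (y + 87.2)² = 75.24²; (x + 71.1)² + (y − 61.5)² = 134.42².
Subtracting the ST-01 equation from the ST-02 and ST-03 equations removes the quadratic terms:
118.0 x − 116.4 y = 6730.84
35.6 x + 181.0 y = -5337.23
Solving the 2×2 system: x ≈ 23.4, y ≈ -34.1 km.
Check against ST-01 (with the unrounded x, y): √((x + 88.9)²+(y + 29.0)²) = 112.43 ≈ 112.42 km. ✓

x ≈ 23.4 km, y ≈ -34.1 km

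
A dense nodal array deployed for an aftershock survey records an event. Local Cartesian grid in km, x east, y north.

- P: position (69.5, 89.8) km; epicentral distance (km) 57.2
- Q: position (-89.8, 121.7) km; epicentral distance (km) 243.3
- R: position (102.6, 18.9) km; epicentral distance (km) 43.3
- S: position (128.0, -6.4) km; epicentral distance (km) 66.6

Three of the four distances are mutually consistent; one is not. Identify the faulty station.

Solve using three stations at a time. Using P, R, S (subtract circle equations pairwise → linear system) gives (x, y) ≈ (117.7, 59.3).
Distances from that point to each station vs reported:
  P: calculated 57.1 vs reported 57.2 → residual 0.1 km
  Q: calculated 216.7 vs reported 243.3 → residual 26.6 km
  R: calculated 43.1 vs reported 43.3 → residual 0.2 km
  S: calculated 66.5 vs reported 66.6 → residual 0.1 km
P, R, S are mutually consistent (residuals ≈ 0); Q is off by 26.6 km.

Q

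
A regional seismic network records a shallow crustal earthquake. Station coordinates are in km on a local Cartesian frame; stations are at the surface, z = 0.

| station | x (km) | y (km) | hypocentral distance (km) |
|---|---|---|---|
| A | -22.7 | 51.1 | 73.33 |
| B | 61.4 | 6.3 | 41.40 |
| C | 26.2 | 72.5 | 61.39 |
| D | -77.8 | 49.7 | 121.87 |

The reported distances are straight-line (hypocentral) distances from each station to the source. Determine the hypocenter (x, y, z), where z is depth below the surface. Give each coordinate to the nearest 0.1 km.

x ≈ 36.5 km, y ≈ 20.0 km, depth ≈ 30.1 km

Each station gives a sphere (x−x_i)² + (y−y_i)² + z² = d_i² (stations at z=0).
Subtracting the A sphere from B and C: z² cancels, leaving linear equations in x and y:
168.2 x − 89.6 y = 4346.48
97.8 x + 42.8 y = 4424.75
Solving: x ≈ 36.492, y ≈ 19.995 km (keep extra digits for the depth step; rounded: 36.5, 20.0).
Then from the A sphere: z² = 73.33² − (x + 22.7)² − (y − 51.1)² with x = 36.492, y = 19.995, so z ≈ 30.101 ≈ 30.1 km.
Check against D (with the unrounded solution): distance 121.87 ≈ 121.87 km. ✓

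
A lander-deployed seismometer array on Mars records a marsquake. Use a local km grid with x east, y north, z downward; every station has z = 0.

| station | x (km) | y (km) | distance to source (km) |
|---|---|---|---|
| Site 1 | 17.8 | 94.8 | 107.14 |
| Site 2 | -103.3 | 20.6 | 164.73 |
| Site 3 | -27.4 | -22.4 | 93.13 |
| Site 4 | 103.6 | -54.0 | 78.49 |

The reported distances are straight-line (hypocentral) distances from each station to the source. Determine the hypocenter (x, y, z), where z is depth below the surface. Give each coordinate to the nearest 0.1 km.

x ≈ 57.0 km, y ≈ 0.4 km, depth ≈ 32.1 km

Each station gives a sphere (x−x_i)² + (y−y_i)² + z² = d_i² (stations at z=0).
Subtracting the Site 1 sphere from Site 2 and Site 3: z² cancels, leaving linear equations in x and y:
-242.2 x − 148.4 y = -13865.62
-90.4 x − 234.4 y = -5245.58
Solving: x ≈ 57.008, y ≈ 0.393 km (keep extra digits for the depth step; rounded: 57.0, 0.4).
Then from the Site 1 sphere: z² = 107.14² − (x − 17.8)² − (y − 94.8)² with x = 57.008, y = 0.393, so z ≈ 32.079 ≈ 32.1 km.
Check against Site 4 (with the unrounded solution): distance 78.48 ≈ 78.49 km. ✓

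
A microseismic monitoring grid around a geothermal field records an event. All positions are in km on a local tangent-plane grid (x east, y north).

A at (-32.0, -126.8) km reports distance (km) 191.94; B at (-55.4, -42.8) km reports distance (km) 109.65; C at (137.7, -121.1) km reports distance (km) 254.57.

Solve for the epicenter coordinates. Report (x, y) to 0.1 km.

Circle about each station: (x + 32.0)² + (y + 126.8)² = 191.94²; (x + 55.4)² + (y + 42.8)² = 109.65²; (x − 137.7)² + (y + 121.1)² = 254.57².
Subtracting the A equation from the B and C equations removes the quadratic terms:
-46.8 x + 168.0 y = 12616.60
339.4 x + 11.4 y = -11440.66
Solving the 2×2 system: x ≈ -35.9, y ≈ 65.1 km.

-35.9 km east, 65.1 km north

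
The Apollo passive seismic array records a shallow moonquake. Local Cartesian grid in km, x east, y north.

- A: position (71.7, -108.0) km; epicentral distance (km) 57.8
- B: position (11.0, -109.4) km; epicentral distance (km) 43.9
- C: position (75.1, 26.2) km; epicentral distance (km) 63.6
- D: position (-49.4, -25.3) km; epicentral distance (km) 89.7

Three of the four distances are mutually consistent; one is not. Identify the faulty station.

C

Solve using three stations at a time. Using A, B, D (subtract circle equations pairwise → linear system) gives (x, y) ≈ (28.8, -69.3).
Distances from that point to each station vs reported:
  A: calculated 57.8 vs reported 57.8 → residual 0.0 km
  B: calculated 43.9 vs reported 43.9 → residual 0.0 km
  C: calculated 106.1 vs reported 63.6 → residual 42.5 km
  D: calculated 89.7 vs reported 89.7 → residual 0.0 km
A, B, D are mutually consistent (residuals ≈ 0); C is off by 42.5 km.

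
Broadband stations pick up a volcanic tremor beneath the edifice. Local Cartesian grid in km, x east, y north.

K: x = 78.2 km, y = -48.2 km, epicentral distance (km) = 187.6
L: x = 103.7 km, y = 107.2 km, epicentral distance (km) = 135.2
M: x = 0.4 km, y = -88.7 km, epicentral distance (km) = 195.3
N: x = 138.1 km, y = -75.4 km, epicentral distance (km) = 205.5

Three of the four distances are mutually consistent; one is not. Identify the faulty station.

Solve using three stations at a time. Using K, L, M (subtract circle equations pairwise → linear system) gives (x, y) ≈ (-31.5, 104.0).
Distances from that point to each station vs reported:
  K: calculated 187.7 vs reported 187.6 → residual 0.1 km
  L: calculated 135.3 vs reported 135.2 → residual 0.1 km
  M: calculated 195.3 vs reported 195.3 → residual 0.0 km
  N: calculated 246.9 vs reported 205.5 → residual 41.4 km
K, L, M are mutually consistent (residuals ≈ 0); N is off by 41.4 km.

N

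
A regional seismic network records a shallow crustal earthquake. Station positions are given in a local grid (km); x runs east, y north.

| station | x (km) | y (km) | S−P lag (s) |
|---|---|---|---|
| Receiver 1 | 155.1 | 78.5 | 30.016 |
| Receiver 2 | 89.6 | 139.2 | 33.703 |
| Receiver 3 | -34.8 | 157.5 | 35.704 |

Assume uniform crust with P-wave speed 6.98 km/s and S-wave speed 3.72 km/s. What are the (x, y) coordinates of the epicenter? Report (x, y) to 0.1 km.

(23.2, -120.9)

Distance from S−P lag: d = Δt · v_P v_S / (v_P − v_S) = Δt · (6.98·3.72)/(6.98−3.72) ≈ 7.9649·Δt.
So d_Receiver 1 = 239.07, d_Receiver 2 = 268.44, d_Receiver 3 = 284.38 km.
Circle about each station: (x − 155.1)² + (y − 78.5)² = 239.07²; (x − 89.6)² + (y − 139.2)² = 268.44²; (x + 34.8)² + (y − 157.5)² = 284.38².
Subtracting the Receiver 1 equation from the Receiver 2 and Receiver 3 equations removes the quadratic terms:
-131.0 x + 121.4 y = -17719.03
-379.8 x + 158.0 y = -27918.49
Solving the 2×2 system: x ≈ 23.2, y ≈ -120.9 km.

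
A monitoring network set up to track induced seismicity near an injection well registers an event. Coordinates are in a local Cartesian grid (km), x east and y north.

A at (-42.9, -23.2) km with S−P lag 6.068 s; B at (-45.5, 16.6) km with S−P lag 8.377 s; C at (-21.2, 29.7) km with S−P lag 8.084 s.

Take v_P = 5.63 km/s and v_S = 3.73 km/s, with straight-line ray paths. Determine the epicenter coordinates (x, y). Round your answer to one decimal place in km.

Distance from S−P lag: d = Δt · v_P v_S / (v_P − v_S) = Δt · (5.63·3.73)/(5.63−3.73) ≈ 11.0526·Δt.
So d_A = 67.07, d_B = 92.59, d_C = 89.35 km.
Circle about each station: (x + 42.9)² + (y + 23.2)² = 67.07²; (x + 45.5)² + (y − 16.6)² = 92.59²; (x + 21.2)² + (y − 29.7)² = 89.35².
Subtracting the A equation from the B and C equations removes the quadratic terms:
-5.2 x + 79.6 y = -4107.36
43.4 x + 105.8 y = -4532.16
Solving the 2×2 system: x ≈ 18.4, y ≈ -50.4 km.

x ≈ 18.4 km, y ≈ -50.4 km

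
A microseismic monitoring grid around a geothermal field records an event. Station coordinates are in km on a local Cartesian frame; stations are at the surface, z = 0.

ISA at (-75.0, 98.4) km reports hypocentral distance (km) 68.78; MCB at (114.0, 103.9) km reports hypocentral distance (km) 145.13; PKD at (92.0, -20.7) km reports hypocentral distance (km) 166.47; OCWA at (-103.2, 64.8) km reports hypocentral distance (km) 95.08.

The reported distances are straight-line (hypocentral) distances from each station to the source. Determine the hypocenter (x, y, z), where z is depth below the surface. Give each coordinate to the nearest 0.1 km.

Each station gives a sphere (x−x_i)² + (y−y_i)² + z² = d_i² (stations at z=0).
Subtracting the ISA sphere from MCB and PKD: z² cancels, leaving linear equations in x and y:
378.0 x + 11.0 y = -7848.38
334.0 x − 238.2 y = -29396.64
Solving: x ≈ -23.399, y ≈ 90.601 km (keep extra digits for the depth step; rounded: -23.4, 90.6).
Then from the ISA sphere: z² = 68.78² − (x + 75.0)² − (y − 98.4)² with x = -23.399, y = 90.601, so z ≈ 44.802 ≈ 44.8 km.

x ≈ -23.4 km, y ≈ 90.6 km, depth ≈ 44.8 km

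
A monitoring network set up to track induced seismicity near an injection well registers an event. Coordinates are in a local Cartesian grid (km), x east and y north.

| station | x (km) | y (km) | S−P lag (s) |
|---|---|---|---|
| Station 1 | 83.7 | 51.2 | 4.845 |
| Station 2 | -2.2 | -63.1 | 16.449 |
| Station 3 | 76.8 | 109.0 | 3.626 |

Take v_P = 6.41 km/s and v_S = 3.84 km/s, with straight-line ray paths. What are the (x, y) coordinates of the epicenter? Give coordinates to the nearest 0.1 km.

(51.8, 84.9)

Distance from S−P lag: d = Δt · v_P v_S / (v_P − v_S) = Δt · (6.41·3.84)/(6.41−3.84) ≈ 9.5776·Δt.
So d_Station 1 = 46.40, d_Station 2 = 157.54, d_Station 3 = 34.73 km.
Circle about each station: (x − 83.7)² + (y − 51.2)² = 46.40²; (x + 2.2)² + (y + 63.1)² = 157.54²; (x − 76.8)² + (y − 109.0)² = 34.73².
Subtracting pairs of circle equations eliminates x²+y² and gives linear equations (the radical axes):
-171.8 x − 228.6 y = -28306.57
-13.8 x + 115.6 y = 9098.90
Solving the 2×2 system: x ≈ 51.8, y ≈ 84.9 km.
Check against Station 1 (with the unrounded x, y): √((x − 83.7)²+(y − 51.2)²) = 46.40 ≈ 46.40 km. ✓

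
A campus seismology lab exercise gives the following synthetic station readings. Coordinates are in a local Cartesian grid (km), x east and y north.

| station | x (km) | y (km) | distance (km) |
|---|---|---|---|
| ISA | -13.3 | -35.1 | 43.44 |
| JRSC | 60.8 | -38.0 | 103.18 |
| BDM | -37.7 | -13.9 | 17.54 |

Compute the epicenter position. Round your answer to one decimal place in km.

Circle about each station: (x + 13.3)² + (y + 35.1)² = 43.44²; (x − 60.8)² + (y + 38.0)² = 103.18²; (x + 37.7)² + (y + 13.9)² = 17.54².
Subtracting pairs of circle equations eliminates x²+y² and gives linear equations (the radical axes):
148.2 x − 5.8 y = -5027.34
-48.8 x + 42.4 y = 1784.98
Solving the 2×2 system: x ≈ -33.8, y ≈ 3.2 km.

(-33.8, 3.2)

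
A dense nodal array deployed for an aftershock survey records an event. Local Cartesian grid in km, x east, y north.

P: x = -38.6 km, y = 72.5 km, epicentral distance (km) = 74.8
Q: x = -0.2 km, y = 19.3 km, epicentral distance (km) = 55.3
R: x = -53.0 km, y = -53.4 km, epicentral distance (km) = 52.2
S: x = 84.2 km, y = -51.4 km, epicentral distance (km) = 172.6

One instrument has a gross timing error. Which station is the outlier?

Solve using three stations at a time. Using P, Q, R (subtract circle equations pairwise → linear system) gives (x, y) ≈ (-51.6, -1.2).
Distances from that point to each station vs reported:
  P: calculated 74.8 vs reported 74.8 → residual 0.0 km
  Q: calculated 55.3 vs reported 55.3 → residual 0.0 km
  R: calculated 52.2 vs reported 52.2 → residual 0.0 km
  S: calculated 144.8 vs reported 172.6 → residual 27.8 km
P, Q, R are mutually consistent (residuals ≈ 0); S is off by 27.8 km.

S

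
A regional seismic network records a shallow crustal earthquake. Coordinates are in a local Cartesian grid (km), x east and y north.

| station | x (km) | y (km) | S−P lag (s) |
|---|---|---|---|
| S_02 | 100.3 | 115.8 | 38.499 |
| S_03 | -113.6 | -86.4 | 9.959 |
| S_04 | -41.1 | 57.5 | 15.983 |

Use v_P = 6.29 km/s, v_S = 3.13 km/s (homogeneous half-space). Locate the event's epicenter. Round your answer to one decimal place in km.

-91.3 km east, -28.5 km north

Distance from S−P lag: d = Δt · v_P v_S / (v_P − v_S) = Δt · (6.29·3.13)/(6.29−3.13) ≈ 6.2303·Δt.
So d_S_02 = 239.86, d_S_03 = 62.05, d_S_04 = 99.58 km.
Circle about each station: (x − 100.3)² + (y − 115.8)² = 239.86²; (x + 113.6)² + (y + 86.4)² = 62.05²; (x + 41.1)² + (y − 57.5)² = 99.58².
Subtracting pairs of circle equations eliminates x²+y² and gives linear equations (the radical axes):
-427.8 x − 404.4 y = 50582.81
-282.8 x − 116.6 y = 29142.37
Solving the 2×2 system: x ≈ -91.3, y ≈ -28.5 km.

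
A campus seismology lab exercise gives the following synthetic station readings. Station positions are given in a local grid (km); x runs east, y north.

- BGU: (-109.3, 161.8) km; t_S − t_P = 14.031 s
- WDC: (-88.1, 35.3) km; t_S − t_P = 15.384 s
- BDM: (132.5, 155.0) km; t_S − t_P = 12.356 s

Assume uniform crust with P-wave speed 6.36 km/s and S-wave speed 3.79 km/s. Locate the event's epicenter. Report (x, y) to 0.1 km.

x ≈ 18.9 km, y ≈ 132.1 km

Distance from S−P lag: d = Δt · v_P v_S / (v_P − v_S) = Δt · (6.36·3.79)/(6.36−3.79) ≈ 9.3791·Δt.
So d_BGU = 131.60, d_WDC = 144.29, d_BDM = 115.89 km.
Circle about each station: (x + 109.3)² + (y − 161.8)² = 131.60²; (x + 88.1)² + (y − 35.3)² = 144.29²; (x − 132.5)² + (y − 155.0)² = 115.89².
Subtracting pairs of circle equations eliminates x²+y² and gives linear equations (the radical axes):
42.4 x − 253.0 y = -32619.07
483.6 x − 13.6 y = 7343.59
Solving the 2×2 system: x ≈ 18.9, y ≈ 132.1 km.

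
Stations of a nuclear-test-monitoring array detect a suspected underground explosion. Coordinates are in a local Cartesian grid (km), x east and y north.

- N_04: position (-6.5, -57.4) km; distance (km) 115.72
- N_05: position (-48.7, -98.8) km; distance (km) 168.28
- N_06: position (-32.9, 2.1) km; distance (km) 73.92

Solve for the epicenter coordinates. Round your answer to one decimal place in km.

Circle about each station: (x + 6.5)² + (y + 57.4)² = 115.72²; (x + 48.7)² + (y + 98.8)² = 168.28²; (x + 32.9)² + (y − 2.1)² = 73.92².
Subtracting pairs of circle equations eliminates x²+y² and gives linear equations (the radical axes):
-84.4 x − 82.8 y = -6130.92
-52.8 x + 119.0 y = 5676.76
Solving the 2×2 system: x ≈ 18.0, y ≈ 55.7 km.
Check against N_04 (with the unrounded x, y): √((x + 6.5)²+(y + 57.4)²) = 115.72 ≈ 115.72 km. ✓

(18.0, 55.7)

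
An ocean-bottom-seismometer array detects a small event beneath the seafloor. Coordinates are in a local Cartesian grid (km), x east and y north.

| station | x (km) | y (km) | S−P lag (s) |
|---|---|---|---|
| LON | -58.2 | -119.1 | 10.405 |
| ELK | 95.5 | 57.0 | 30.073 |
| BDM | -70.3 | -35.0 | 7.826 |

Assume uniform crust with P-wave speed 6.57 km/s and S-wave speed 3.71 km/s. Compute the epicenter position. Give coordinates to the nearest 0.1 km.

Distance from S−P lag: d = Δt · v_P v_S / (v_P − v_S) = Δt · (6.57·3.71)/(6.57−3.71) ≈ 8.5226·Δt.
So d_LON = 88.68, d_ELK = 256.30, d_BDM = 66.70 km.
Circle about each station: (x + 58.2)² + (y + 119.1)² = 88.68²; (x − 95.5)² + (y − 57.0)² = 256.30²; (x + 70.3)² + (y + 35.0)² = 66.70².
Subtracting pairs of circle equations eliminates x²+y² and gives linear equations (the radical axes):
307.4 x + 352.2 y = -63028.35
-24.2 x + 168.2 y = -7989.71
Solving the 2×2 system: x ≈ -129.3, y ≈ -66.1 km.
Check against LON (with the unrounded x, y): √((x + 58.2)²+(y + 119.1)²) = 88.68 ≈ 88.68 km. ✓

-129.3 km east, -66.1 km north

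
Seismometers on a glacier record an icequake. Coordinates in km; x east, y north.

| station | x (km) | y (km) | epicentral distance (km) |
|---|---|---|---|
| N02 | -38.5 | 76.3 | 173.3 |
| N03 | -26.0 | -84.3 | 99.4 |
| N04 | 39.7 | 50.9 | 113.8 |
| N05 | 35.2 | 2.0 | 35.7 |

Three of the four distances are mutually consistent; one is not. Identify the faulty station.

Solve using three stations at a time. Using N02, N03, N04 (subtract circle equations pairwise → linear system) gives (x, y) ≈ (70.1, -58.8).
Distances from that point to each station vs reported:
  N02: calculated 173.3 vs reported 173.3 → residual 0.0 km
  N03: calculated 99.4 vs reported 99.4 → residual 0.0 km
  N04: calculated 113.8 vs reported 113.8 → residual 0.0 km
  N05: calculated 70.1 vs reported 35.7 → residual 34.4 km
N02, N03, N04 are mutually consistent (residuals ≈ 0); N05 is off by 34.4 km.

N05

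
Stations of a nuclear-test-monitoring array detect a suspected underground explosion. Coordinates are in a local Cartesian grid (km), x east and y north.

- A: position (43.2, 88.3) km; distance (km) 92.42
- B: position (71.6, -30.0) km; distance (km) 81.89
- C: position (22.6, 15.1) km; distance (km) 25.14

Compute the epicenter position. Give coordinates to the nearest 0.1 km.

Circle about each station: (x − 43.2)² + (y − 88.3)² = 92.42²; (x − 71.6)² + (y + 30.0)² = 81.89²; (x − 22.6)² + (y − 15.1)² = 25.14².
Subtracting pairs of circle equations eliminates x²+y² and gives linear equations (the radical axes):
56.8 x − 236.6 y = -1801.09
-41.2 x − 146.4 y = -1014.92
Solving the 2×2 system: x ≈ -1.3, y ≈ 7.3 km.
Check against A (with the unrounded x, y): √((x − 43.2)²+(y − 88.3)²) = 92.42 ≈ 92.42 km. ✓

-1.3 km east, 7.3 km north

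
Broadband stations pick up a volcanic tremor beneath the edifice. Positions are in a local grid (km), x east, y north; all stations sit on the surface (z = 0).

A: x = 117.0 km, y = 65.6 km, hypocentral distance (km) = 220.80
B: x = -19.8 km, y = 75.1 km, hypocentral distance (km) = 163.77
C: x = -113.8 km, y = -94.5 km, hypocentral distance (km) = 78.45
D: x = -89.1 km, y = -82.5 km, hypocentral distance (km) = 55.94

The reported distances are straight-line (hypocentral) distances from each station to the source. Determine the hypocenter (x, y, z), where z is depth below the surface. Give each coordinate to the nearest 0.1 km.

x ≈ -42.3 km, y ≈ -84.2 km, depth ≈ 30.6 km

Each station gives a sphere (x−x_i)² + (y−y_i)² + z² = d_i² (stations at z=0).
Subtracting the A sphere from B and C: z² cancels, leaving linear equations in x and y:
-273.6 x + 19.0 y = 9971.72
-461.6 x − 320.2 y = 46486.57
Solving: x ≈ -42.294, y ≈ -84.209 km (keep extra digits for the depth step; rounded: -42.3, -84.2).
Then from the A sphere: z² = 220.80² − (x − 117.0)² − (y − 65.6)² with x = -42.294, y = -84.209, so z ≈ 30.583 ≈ 30.6 km.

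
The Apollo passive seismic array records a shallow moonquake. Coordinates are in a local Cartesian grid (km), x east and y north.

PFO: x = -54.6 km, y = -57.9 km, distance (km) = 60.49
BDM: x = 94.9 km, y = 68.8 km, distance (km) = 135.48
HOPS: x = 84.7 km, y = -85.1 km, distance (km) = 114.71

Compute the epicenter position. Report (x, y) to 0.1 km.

Circle about each station: (x + 54.6)² + (y + 57.9)² = 60.49²; (x − 94.9)² + (y − 68.8)² = 135.48²; (x − 84.7)² + (y + 85.1)² = 114.71².
Subtracting pairs of circle equations eliminates x²+y² and gives linear equations (the radical axes):
299.0 x + 253.4 y = -7289.91
278.6 x − 54.4 y = -1416.81
Solving the 2×2 system: x ≈ -8.7, y ≈ -18.5 km.

(-8.7, -18.5)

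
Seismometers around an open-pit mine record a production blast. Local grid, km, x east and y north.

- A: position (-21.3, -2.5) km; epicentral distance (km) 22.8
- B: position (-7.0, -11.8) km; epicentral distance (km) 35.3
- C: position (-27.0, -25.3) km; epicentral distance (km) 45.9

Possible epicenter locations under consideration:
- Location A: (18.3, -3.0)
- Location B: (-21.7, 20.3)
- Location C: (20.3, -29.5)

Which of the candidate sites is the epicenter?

Location B

For each candidate, compare |candidate − station| to the reported distance:
Location A: residuals A 16.8, B 8.5, C 4.6 → max 16.8 km
Location B: residuals A 0.0, B 0.0, C 0.0 → max 0.0 km
Location C: residuals A 26.8, B 2.8, C 1.6 → max 26.8 km
Only Location B has all residuals ≈ 0.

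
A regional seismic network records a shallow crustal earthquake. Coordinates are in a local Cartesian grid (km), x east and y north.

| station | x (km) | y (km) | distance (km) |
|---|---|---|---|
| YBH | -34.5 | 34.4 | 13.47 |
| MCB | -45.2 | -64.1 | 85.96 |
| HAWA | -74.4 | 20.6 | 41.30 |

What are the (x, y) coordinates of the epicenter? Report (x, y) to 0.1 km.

-33.1 km east, 21.0 km north

Circle about each station: (x + 34.5)² + (y − 34.4)² = 13.47²; (x + 45.2)² + (y + 64.1)² = 85.96²; (x + 74.4)² + (y − 20.6)² = 41.30².
Subtracting the YBH equation from the MCB and HAWA equations removes the quadratic terms:
-21.4 x − 197.0 y = -3429.44
-79.8 x − 27.6 y = 2061.86
Solving the 2×2 system: x ≈ -33.1, y ≈ 21.0 km.
Check against YBH (with the unrounded x, y): √((x + 34.5)²+(y − 34.4)²) = 13.47 ≈ 13.47 km. ✓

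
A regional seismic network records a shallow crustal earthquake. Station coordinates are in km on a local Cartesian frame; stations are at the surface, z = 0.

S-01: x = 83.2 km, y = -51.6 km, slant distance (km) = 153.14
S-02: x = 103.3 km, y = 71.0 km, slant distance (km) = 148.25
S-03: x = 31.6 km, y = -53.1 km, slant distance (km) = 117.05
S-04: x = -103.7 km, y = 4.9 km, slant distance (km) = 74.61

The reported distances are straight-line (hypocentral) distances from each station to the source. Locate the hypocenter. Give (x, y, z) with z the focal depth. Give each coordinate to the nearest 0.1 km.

Each station gives a sphere (x−x_i)² + (y−y_i)² + z² = d_i² (stations at z=0).
Subtracting the S-01 sphere from S-02 and S-03: z² cancels, leaving linear equations in x and y:
40.2 x + 245.2 y = 7600.89
-103.2 x − 3.0 y = 3984.53
Solving: x ≈ -39.700, y ≈ 37.507 km (keep extra digits for the depth step; rounded: -39.7, 37.5).
Then from the S-01 sphere: z² = 153.14² − (x − 83.2)² − (y + 51.6)² with x = -39.700, y = 37.507, so z ≈ 20.184 ≈ 20.2 km.

x ≈ -39.7 km, y ≈ 37.5 km, depth ≈ 20.2 km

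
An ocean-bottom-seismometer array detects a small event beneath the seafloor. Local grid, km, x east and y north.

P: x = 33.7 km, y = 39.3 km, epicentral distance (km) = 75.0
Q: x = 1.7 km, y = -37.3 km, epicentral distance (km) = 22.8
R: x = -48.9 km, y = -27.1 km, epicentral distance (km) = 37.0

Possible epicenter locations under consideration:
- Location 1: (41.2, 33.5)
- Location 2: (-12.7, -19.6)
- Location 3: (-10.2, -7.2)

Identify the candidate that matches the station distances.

Location 2

For each candidate, compare |candidate − station| to the reported distance:
Location 1: residuals P 65.5, Q 58.3, R 71.6 → max 71.6 km
Location 2: residuals P 0.0, Q 0.0, R 0.0 → max 0.0 km
Location 3: residuals P 11.1, Q 9.6, R 6.5 → max 11.1 km
Only Location 2 has all residuals ≈ 0.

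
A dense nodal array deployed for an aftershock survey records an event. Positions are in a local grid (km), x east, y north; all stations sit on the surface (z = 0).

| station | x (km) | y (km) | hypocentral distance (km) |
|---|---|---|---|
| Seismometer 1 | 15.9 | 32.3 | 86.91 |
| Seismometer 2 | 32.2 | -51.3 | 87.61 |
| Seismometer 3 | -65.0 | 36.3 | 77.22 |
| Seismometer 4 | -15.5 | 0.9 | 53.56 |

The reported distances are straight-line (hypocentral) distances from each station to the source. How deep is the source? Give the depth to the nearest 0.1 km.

Each station gives a sphere (x−x_i)² + (y−y_i)² + z² = d_i² (stations at z=0).
Subtracting the Seismometer 1 sphere from Seismometer 2 and Seismometer 3: z² cancels, leaving linear equations in x and y:
32.6 x − 167.2 y = 2250.27
-161.8 x + 8.0 y = 5837.01
Solving: x ≈ -37.099, y ≈ -20.692 km (keep extra digits for the depth step; rounded: -37.1, -20.7).
Then from the Seismometer 1 sphere: z² = 86.91² − (x − 15.9)² − (y − 32.3)² with x = -37.099, y = -20.692, so z ≈ 44.003 ≈ 44.0 km.

depth ≈ 44.0 km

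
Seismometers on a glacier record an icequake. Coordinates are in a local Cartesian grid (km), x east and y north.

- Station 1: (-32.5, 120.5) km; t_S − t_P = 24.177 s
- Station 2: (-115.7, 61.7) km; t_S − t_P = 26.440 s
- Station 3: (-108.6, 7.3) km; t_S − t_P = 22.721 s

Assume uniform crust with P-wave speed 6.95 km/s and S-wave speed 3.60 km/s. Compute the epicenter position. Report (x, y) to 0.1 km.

55.1 km east, -37.4 km north

Distance from S−P lag: d = Δt · v_P v_S / (v_P − v_S) = Δt · (6.95·3.60)/(6.95−3.60) ≈ 7.4687·Δt.
So d_Station 1 = 180.57, d_Station 2 = 197.47, d_Station 3 = 169.70 km.
Circle about each station: (x + 32.5)² + (y − 120.5)² = 180.57²; (x + 115.7)² + (y − 61.7)² = 197.47²; (x + 108.6)² + (y − 7.3)² = 169.70².
Subtracting the Station 1 equation from the Station 2 and Station 3 equations removes the quadratic terms:
-166.4 x − 117.6 y = -4772.00
-152.2 x − 226.4 y = 78.18
Solving the 2×2 system: x ≈ 55.1, y ≈ -37.4 km.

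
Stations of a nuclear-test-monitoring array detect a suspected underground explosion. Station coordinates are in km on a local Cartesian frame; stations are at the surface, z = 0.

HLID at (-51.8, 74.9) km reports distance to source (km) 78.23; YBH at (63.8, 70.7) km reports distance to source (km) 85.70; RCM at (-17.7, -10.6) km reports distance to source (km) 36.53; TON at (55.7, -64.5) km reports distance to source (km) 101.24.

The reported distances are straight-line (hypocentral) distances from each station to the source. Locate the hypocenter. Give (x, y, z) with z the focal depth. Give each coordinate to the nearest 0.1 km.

x ≈ -1.3 km, y ≈ 17.5 km, depth ≈ 16.6 km

Each station gives a sphere (x−x_i)² + (y−y_i)² + z² = d_i² (stations at z=0).
Subtracting the HLID sphere from YBH and RCM: z² cancels, leaving linear equations in x and y:
231.2 x − 8.4 y = -448.88
68.2 x − 171.0 y = -3082.11
Solving: x ≈ -1.306, y ≈ 17.503 km (keep extra digits for the depth step; rounded: -1.3, 17.5).
Then from the HLID sphere: z² = 78.23² − (x + 51.8)² − (y − 74.9)² with x = -1.306, y = 17.503, so z ≈ 16.609 ≈ 16.6 km.
Check against TON (with the unrounded solution): distance 101.24 ≈ 101.24 km. ✓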